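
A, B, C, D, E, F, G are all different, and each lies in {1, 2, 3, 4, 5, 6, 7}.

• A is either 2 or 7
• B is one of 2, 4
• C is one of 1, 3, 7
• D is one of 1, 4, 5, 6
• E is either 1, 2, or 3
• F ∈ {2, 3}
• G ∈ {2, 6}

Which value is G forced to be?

6

The 7 variables together cover exactly {1, 2, 3, 4, 5, 6, 7} — 7 values for 7 variables — and 5 appears only in D's list, so D = 5.
Among the 6 still-open variables, 4 fits only B (and all 6 values in {1, 2, 3, 4, 6, 7} must be used), so B = 4.
The 5 still-open variables draw from only 5 values {1, 2, 3, 6, 7}, so each is used; only G can be 6, hence G = 6.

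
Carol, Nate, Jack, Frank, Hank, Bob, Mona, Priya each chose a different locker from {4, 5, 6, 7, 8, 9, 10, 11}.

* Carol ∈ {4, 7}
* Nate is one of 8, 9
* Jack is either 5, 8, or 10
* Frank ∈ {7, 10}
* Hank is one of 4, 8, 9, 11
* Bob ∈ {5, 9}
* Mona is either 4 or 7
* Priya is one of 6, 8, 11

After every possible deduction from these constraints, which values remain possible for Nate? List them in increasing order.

8, 9

The 8 variables together cover exactly {4, 5, 6, 7, 8, 9, 10, 11} — 8 values for 8 variables — and 6 appears only in Priya's list, so Priya = 6.
The 7 still-open variables together cover exactly {4, 5, 7, 8, 9, 10, 11} — 7 values for 7 variables — and 11 appears only in Hank's list, so Hank = 11.
Carol and Mona share exactly the 2 values {4, 7}; by pigeonhole those values go to them, so strike 4, 7 from Frank.
Frank must be 10 (only option left). Remove 10 from Jack.
No further eliminations apply; Nate can still be any of 8, 9.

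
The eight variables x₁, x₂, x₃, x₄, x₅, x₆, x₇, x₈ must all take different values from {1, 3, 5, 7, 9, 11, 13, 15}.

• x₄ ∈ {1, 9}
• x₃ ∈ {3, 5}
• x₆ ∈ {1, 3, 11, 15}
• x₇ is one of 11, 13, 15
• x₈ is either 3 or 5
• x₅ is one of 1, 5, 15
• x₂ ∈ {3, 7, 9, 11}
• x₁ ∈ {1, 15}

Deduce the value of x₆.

Among the 8 variables, 7 fits only x₂ (and all 8 values in {1, 3, 5, 7, 9, 11, 13, 15} must be used), so x₂ = 7.
The 7 still-open variables together cover exactly {1, 3, 5, 9, 11, 13, 15} — 7 values for 7 variables — and 9 appears only in x₄'s list, so x₄ = 9.
Among the 6 still-open variables, 13 fits only x₇ (and all 6 values in {1, 3, 5, 11, 13, 15} must be used), so x₇ = 13.
The 5 still-open variables draw from only 5 values {1, 3, 5, 11, 15}, so each is used; only x₆ can be 11, hence x₆ = 11.

11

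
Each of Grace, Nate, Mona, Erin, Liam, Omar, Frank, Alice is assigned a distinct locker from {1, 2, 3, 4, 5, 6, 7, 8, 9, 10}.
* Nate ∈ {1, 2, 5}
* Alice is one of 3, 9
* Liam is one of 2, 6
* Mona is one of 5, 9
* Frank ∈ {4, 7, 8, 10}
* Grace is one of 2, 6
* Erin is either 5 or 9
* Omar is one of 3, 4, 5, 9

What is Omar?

The 2 variables Grace and Liam are confined to {2, 6}, which locks those values in; drop them from Nate.
Mona and Erin between them cover only {5, 9} — a naked pair. Remove those values from Nate, Omar, Alice.
That leaves Nate = 1.
Alice has just one choice, so Alice = 3. Remove 3 from Omar.
So Omar = 4.

4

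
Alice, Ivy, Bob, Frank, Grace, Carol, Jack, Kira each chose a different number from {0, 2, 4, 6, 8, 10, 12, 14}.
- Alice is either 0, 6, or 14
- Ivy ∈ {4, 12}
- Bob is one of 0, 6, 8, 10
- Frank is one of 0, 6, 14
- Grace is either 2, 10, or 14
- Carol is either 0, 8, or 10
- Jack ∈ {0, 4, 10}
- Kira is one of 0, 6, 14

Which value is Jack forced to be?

4

The 8 variables draw from only 8 values {0, 2, 4, 6, 8, 10, 12, 14}, so each is used; only Grace can be 2, hence Grace = 2.
The 7 still-open variables together cover exactly {0, 4, 6, 8, 10, 12, 14} — 7 values for 7 variables — and 12 appears only in Ivy's list, so Ivy = 12.
The 6 still-open variables together cover exactly {0, 4, 6, 8, 10, 14} — 6 values for 6 variables — and 4 appears only in Jack's list, so Jack = 4.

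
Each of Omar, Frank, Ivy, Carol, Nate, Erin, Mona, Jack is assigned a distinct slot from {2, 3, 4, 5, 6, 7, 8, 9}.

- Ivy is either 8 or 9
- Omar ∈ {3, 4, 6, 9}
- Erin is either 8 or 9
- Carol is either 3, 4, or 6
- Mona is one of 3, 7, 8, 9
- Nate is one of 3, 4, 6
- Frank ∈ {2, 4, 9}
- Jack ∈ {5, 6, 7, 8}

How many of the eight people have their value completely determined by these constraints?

3

The 8 variables together cover exactly {2, 3, 4, 5, 6, 7, 8, 9} — 8 values for 8 variables — and 2 appears only in Frank's list, so Frank = 2.
The 7 still-open variables draw from only 7 values {3, 4, 5, 6, 7, 8, 9}, so each is used; only Jack can be 5, hence Jack = 5.
The 6 still-open variables together cover exactly {3, 4, 6, 7, 8, 9} — 6 values for 6 variables — and 7 appears only in Mona's list, so Mona = 7.
Ivy and Erin between them cover only {8, 9} — a naked pair. Remove those values from Omar.
Determined: Frank=2, Mona=7, Jack=5. The other people each still have more than one consistent value. That makes 3.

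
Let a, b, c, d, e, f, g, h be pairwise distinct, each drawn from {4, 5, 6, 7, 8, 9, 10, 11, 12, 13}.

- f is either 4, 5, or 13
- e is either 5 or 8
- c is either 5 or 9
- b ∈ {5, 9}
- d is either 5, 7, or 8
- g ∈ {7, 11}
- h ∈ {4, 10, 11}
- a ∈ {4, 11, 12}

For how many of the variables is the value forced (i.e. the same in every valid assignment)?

b and c between them cover only {5, 9} — a naked pair. Remove those values from d, e, f.
e has just one choice, so e = 8. Eliminate 8 elsewhere: d.
d must be 7 (only option left). Eliminate 7 elsewhere: g.
That leaves g = 11. So a, h can't be 11.
Determined: d=7, e=8, g=11. The other variables each still have more than one consistent value. That makes 3.

3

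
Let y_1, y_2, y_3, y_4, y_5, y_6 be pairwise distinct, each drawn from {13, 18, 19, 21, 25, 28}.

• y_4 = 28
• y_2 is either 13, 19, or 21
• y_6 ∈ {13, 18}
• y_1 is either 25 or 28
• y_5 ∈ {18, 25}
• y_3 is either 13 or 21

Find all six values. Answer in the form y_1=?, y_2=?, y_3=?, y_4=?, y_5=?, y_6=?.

y_4 must be 28 (only option left). Eliminate 28 elsewhere: y_1.
That leaves y_1 = 25. Eliminate 25 elsewhere: y_5.
y_5 has just one choice, so y_5 = 18. Strike 18 from y_6.
y_6 has just one choice, so y_6 = 13. Remove 13 from y_2, y_3.
That leaves y_3 = 21. Strike 21 from y_2.
y_2's domain is down to {19}, so y_2 = 19.

y_1=25, y_2=19, y_3=21, y_4=28, y_5=18, y_6=13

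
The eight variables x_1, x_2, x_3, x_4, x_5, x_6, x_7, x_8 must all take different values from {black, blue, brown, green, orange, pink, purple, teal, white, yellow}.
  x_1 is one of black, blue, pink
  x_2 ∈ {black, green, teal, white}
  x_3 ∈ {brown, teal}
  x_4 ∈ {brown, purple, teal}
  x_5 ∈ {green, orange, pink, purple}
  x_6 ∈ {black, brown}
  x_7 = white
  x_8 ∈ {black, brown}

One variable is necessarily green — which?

x_2

x_7 has just one choice, so x_7 = white. So x_2 can't be white.
x_6 and x_8 between them cover only {black, brown} — a naked pair. Remove those values from x_1, x_2, x_3, x_4.
x_3 must be teal (only option left). So x_2, x_4 can't be teal.
So green goes to x_2.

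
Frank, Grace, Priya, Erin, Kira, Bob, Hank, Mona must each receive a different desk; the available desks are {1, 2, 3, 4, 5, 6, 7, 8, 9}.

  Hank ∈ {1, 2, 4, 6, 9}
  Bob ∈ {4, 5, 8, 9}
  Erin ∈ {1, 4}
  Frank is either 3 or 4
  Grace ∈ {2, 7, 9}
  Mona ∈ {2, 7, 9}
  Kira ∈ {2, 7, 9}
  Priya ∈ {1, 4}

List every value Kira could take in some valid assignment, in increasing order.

The 2 variables Priya and Erin are confined to {1, 4}, which locks those values in; drop them from Frank, Bob, Hank.
Frank must be 3 (only option left).
Grace, Kira, Mona share exactly the 3 values {2, 7, 9}; by pigeonhole those values go to them, so strike 2, 7, 9 from Bob, Hank.
Hank's domain is down to {6}, so Hank = 6.
No further eliminations apply; Kira can still be any of 2, 7, 9.

2, 7, 9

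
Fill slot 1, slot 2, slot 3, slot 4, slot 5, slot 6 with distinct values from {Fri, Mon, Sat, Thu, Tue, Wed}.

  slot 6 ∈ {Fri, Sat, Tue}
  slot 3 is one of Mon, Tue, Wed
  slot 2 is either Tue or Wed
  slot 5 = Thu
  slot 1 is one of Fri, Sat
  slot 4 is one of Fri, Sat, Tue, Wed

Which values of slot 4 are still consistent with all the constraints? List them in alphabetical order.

Fri, Sat, Tue, Wed

slot 5 must be Thu (only option left).
Among the 5 still-open variables, Mon fits only slot 3 (and all 5 values in {Fri, Mon, Sat, Tue, Wed} must be used), so slot 3 = Mon.
No further eliminations apply; slot 4 can still be any of Fri, Sat, Tue, Wed.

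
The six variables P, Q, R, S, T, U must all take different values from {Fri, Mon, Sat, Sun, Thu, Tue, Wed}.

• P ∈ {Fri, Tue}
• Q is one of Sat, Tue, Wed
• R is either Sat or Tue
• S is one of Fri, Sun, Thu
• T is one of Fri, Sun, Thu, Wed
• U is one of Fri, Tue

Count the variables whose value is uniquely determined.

2

The 2 variables P and U are confined to {Fri, Tue}, which locks those values in; drop them from Q, R, S, T.
R must be Sat (only option left). So Q can't be Sat.
Q's domain is down to {Wed}, so Q = Wed. Eliminate Wed elsewhere: T.
Determined: Q=Wed, R=Sat. The other variables each still have more than one consistent value. That makes 2.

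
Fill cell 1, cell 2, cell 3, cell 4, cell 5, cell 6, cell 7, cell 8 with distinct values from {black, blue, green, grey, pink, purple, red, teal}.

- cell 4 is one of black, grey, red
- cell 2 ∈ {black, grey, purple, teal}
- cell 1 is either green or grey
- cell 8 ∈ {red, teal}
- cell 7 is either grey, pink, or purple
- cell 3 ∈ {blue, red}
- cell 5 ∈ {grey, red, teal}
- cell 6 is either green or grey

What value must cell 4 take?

black

The 8 variables draw from only 8 values {black, blue, green, grey, pink, purple, red, teal}, so each is used; only cell 3 can be blue, hence cell 3 = blue.
The 7 still-open variables together cover exactly {black, green, grey, pink, purple, red, teal} — 7 values for 7 variables — and pink appears only in cell 7's list, so cell 7 = pink.
Among the 6 still-open variables, purple fits only cell 2 (and all 6 values in {black, green, grey, purple, red, teal} must be used), so cell 2 = purple.
Among the 5 still-open variables, black fits only cell 4 (and all 5 values in {black, green, grey, red, teal} must be used), so cell 4 = black.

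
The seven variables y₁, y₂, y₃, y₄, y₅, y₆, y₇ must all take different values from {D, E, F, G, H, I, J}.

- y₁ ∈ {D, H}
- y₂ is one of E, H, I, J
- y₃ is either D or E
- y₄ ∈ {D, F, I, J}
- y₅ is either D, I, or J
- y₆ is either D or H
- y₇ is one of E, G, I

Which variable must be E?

The 7 variables together cover exactly {D, E, F, G, H, I, J} — 7 values for 7 variables — and F appears only in y₄'s list, so y₄ = F.
Among the 6 still-open variables, G fits only y₇ (and all 6 values in {D, E, G, H, I, J} must be used), so y₇ = G.
The 2 variables y₁ and y₆ are confined to {D, H}, which locks those values in; drop them from y₂, y₃, y₅.
So E goes to y₃.

y₃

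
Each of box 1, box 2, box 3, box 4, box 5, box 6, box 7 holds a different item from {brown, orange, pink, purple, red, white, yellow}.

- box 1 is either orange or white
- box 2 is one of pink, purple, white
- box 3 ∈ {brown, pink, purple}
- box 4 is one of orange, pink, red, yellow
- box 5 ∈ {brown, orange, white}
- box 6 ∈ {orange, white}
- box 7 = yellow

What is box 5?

brown

box 7 has just one choice, so box 7 = yellow. So box 4 can't be yellow.
Among the 6 still-open variables, red fits only box 4 (and all 6 values in {brown, orange, pink, purple, red, white} must be used), so box 4 = red.
box 1 and box 6 share exactly the 2 values {orange, white}; by pigeonhole those values go to them, so strike orange, white from box 2, box 5.
So box 5 = brown.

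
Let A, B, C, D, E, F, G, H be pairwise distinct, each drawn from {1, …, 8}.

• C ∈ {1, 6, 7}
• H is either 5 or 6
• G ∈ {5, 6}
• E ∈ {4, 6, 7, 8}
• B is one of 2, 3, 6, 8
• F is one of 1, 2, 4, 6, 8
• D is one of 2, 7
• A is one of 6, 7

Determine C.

1

The 8 variables draw from only 8 values {1, 2, 3, 4, 5, 6, 7, 8}, so each is used; only B can be 3, hence B = 3.
G and H share exactly the 2 values {5, 6}; by pigeonhole those values go to them, so strike 5, 6 from A, C, E, F.
A's domain is down to {7}, so A = 7. Remove 7 from C, D, E.
So C = 1.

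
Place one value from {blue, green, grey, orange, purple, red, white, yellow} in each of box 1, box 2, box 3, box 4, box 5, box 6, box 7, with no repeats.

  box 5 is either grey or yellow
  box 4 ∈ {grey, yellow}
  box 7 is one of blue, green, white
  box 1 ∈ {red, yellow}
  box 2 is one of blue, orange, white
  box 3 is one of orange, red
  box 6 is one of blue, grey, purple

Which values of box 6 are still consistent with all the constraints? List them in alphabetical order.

blue, purple

The 2 variables box 4 and box 5 are confined to {grey, yellow}, which locks those values in; drop them from box 1, box 6.
That leaves box 1 = red. So box 3 can't be red.
box 3 must be orange (only option left). Eliminate orange elsewhere: box 2.
No further eliminations apply; box 6 can still be any of blue, purple.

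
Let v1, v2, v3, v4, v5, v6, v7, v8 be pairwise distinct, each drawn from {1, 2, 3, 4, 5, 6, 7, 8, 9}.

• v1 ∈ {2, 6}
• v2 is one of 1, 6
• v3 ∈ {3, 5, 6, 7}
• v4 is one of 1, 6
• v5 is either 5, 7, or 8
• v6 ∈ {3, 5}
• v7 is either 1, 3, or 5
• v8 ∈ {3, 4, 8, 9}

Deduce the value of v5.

8

The 2 variables v2 and v4 are confined to {1, 6}, which locks those values in; drop them from v1, v3, v7.
That leaves v1 = 2.
v6 and v7 share exactly the 2 values {3, 5}; by pigeonhole those values go to them, so strike 3, 5 from v3, v5, v8.
v3 has just one choice, so v3 = 7. Strike 7 from v5.
So v5 = 8.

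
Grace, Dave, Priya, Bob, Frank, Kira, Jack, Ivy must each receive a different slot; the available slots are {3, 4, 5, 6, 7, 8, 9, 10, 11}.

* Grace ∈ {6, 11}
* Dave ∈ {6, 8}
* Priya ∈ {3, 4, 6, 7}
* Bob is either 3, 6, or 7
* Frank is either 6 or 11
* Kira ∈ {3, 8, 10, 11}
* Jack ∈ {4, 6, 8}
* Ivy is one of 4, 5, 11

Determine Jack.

4

The 8 variables draw from only 8 values {3, 4, 5, 6, 7, 8, 10, 11}, so each is used; only Ivy can be 5, hence Ivy = 5.
Among the 7 still-open variables, 10 fits only Kira (and all 7 values in {3, 4, 6, 7, 8, 10, 11} must be used), so Kira = 10.
Grace and Frank between them cover only {6, 11} — a naked pair. Remove those values from Dave, Priya, Bob, Jack.
Dave's domain is down to {8}, so Dave = 8. Strike 8 from Jack.
So Jack = 4.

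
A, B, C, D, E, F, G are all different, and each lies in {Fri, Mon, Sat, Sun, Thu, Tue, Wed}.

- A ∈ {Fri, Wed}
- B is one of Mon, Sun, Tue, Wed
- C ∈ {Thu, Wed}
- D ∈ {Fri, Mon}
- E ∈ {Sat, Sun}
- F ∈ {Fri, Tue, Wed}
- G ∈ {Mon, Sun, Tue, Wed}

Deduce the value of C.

Among the 7 variables, Sat fits only E (and all 7 values in {Fri, Mon, Sat, Sun, Thu, Tue, Wed} must be used), so E = Sat.
The 6 still-open variables draw from only 6 values {Fri, Mon, Sun, Thu, Tue, Wed}, so each is used; only C can be Thu, hence C = Thu.

Thu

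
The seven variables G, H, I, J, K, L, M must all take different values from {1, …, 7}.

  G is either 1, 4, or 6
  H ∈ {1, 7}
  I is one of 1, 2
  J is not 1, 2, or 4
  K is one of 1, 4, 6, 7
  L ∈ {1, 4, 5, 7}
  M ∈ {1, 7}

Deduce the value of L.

The 7 variables together cover exactly {1, 2, 3, 4, 5, 6, 7} — 7 values for 7 variables — and 2 appears only in I's list, so I = 2.
The 6 still-open variables draw from only 6 values {1, 3, 4, 5, 6, 7}, so each is used; only J can be 3, hence J = 3.
Among the 5 still-open variables, 5 fits only L (and all 5 values in {1, 4, 5, 6, 7} must be used), so L = 5.

5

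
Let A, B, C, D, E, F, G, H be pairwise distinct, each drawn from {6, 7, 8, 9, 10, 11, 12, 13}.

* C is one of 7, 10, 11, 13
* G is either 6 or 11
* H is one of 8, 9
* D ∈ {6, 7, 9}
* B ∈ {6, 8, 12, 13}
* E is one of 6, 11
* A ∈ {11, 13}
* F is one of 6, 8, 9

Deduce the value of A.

Among the 8 variables, 10 fits only C (and all 8 values in {6, 7, 8, 9, 10, 11, 12, 13} must be used), so C = 10.
The 7 still-open variables draw from only 7 values {6, 7, 8, 9, 11, 12, 13}, so each is used; only D can be 7, hence D = 7.
The 6 still-open variables draw from only 6 values {6, 8, 9, 11, 12, 13}, so each is used; only B can be 12, hence B = 12.
The 5 still-open variables draw from only 5 values {6, 8, 9, 11, 13}, so each is used; only A can be 13, hence A = 13.

13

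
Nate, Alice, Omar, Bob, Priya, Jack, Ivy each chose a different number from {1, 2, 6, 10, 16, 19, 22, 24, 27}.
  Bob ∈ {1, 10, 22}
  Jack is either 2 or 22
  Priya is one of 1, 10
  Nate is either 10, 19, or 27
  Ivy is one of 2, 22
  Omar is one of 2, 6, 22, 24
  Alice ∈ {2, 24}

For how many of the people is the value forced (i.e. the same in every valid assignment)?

2

Jack and Ivy between them cover only {2, 22} — a naked pair. Remove those values from Alice, Omar, Bob.
Alice has just one choice, so Alice = 24. Eliminate 24 elsewhere: Omar.
Omar has just one choice, so Omar = 6.
Bob and Priya between them cover only {1, 10} — a naked pair. Remove those values from Nate.
Determined: Alice=24, Omar=6. The other people each still have more than one consistent value. That makes 2.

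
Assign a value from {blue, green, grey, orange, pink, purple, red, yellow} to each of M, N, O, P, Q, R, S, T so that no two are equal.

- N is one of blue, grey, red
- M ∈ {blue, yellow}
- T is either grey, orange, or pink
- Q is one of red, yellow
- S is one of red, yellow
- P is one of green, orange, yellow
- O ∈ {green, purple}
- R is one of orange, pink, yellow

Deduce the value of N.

grey

The 8 variables together cover exactly {blue, green, grey, orange, pink, purple, red, yellow} — 8 values for 8 variables — and purple appears only in O's list, so O = purple.
The 7 still-open variables together cover exactly {blue, green, grey, orange, pink, red, yellow} — 7 values for 7 variables — and green appears only in P's list, so P = green.
The 2 variables Q and S are confined to {red, yellow}, which locks those values in; drop them from M, N, R.
That leaves M = blue. Remove blue from N.
So N = grey.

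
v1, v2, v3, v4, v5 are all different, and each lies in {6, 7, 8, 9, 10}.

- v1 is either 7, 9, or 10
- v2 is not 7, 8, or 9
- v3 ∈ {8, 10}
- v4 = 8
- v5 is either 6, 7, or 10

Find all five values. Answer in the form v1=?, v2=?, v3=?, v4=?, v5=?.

v4 must be 8 (only option left). So v3 can't be 8.
v3 must be 10 (only option left). So v1, v2, v5 can't be 10.
v2 has just one choice, so v2 = 6. Remove 6 from v5.
v5 must be 7 (only option left). Eliminate 7 elsewhere: v1.
That leaves v1 = 9.

v1=9, v2=6, v3=10, v4=8, v5=7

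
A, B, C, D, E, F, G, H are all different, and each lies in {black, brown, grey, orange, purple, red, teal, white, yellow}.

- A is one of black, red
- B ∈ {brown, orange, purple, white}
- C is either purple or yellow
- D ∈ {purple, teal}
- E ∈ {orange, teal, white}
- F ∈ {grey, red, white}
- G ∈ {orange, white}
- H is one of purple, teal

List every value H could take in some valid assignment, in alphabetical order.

The 2 variables D and H are confined to {purple, teal}, which locks those values in; drop them from B, C, E.
C's domain is down to {yellow}, so C = yellow.
E and G share exactly the 2 values {orange, white}; by pigeonhole those values go to them, so strike orange, white from B, F.
B has just one choice, so B = brown.
No further eliminations apply; H can still be any of purple, teal.

purple, teal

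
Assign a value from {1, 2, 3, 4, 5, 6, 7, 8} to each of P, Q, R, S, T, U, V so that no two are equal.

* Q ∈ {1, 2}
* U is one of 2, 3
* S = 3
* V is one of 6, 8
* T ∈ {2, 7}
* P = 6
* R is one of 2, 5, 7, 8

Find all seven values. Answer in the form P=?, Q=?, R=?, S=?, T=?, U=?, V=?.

P=6, Q=1, R=5, S=3, T=7, U=2, V=8

P has just one choice, so P = 6. Strike 6 from V.
S must be 3 (only option left). Strike 3 from U.
U's domain is down to {2}, so U = 2. Eliminate 2 elsewhere: Q, R, T.
V must be 8 (only option left). Eliminate 8 elsewhere: R.
Q's domain is down to {1}, so Q = 1.
T's domain is down to {7}, so T = 7. Eliminate 7 elsewhere: R.
R's domain is down to {5}, so R = 5.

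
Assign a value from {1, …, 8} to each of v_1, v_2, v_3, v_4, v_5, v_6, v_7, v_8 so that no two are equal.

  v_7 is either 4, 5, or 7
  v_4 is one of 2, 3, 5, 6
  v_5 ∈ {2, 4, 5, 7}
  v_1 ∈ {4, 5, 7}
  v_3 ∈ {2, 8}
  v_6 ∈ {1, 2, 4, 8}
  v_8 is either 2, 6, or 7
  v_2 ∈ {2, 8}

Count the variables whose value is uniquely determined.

The 8 variables draw from only 8 values {1, 2, 3, 4, 5, 6, 7, 8}, so each is used; only v_6 can be 1, hence v_6 = 1.
The 7 still-open variables together cover exactly {2, 3, 4, 5, 6, 7, 8} — 7 values for 7 variables — and 3 appears only in v_4's list, so v_4 = 3.
Among the 6 still-open variables, 6 fits only v_8 (and all 6 values in {2, 4, 5, 6, 7, 8} must be used), so v_8 = 6.
The 2 variables v_2 and v_3 are confined to {2, 8}, which locks those values in; drop them from v_5.
Determined: v_4=3, v_6=1, v_8=6. The other variables each still have more than one consistent value. That makes 3.

3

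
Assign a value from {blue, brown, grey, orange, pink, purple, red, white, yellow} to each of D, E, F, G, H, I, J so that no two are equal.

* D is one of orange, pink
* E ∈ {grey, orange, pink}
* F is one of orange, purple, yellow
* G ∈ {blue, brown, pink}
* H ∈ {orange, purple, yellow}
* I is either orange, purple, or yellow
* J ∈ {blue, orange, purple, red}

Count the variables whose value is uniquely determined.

2

F, H, I between them cover only {orange, purple, yellow} — a naked triple. Remove those values from D, E, J.
D's domain is down to {pink}, so D = pink. Strike pink from E, G.
That leaves E = grey.
Determined: D=pink, E=grey. The other variables each still have more than one consistent value. That makes 2.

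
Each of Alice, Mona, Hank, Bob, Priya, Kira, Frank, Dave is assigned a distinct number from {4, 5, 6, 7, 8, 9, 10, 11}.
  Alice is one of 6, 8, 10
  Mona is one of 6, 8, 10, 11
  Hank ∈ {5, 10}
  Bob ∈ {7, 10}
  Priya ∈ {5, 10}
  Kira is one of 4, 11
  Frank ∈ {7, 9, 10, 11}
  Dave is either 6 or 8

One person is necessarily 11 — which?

The 8 variables together cover exactly {4, 5, 6, 7, 8, 9, 10, 11} — 8 values for 8 variables — and 4 appears only in Kira's list, so Kira = 4.
The 7 still-open variables together cover exactly {5, 6, 7, 8, 9, 10, 11} — 7 values for 7 variables — and 9 appears only in Frank's list, so Frank = 9.
The 6 still-open variables together cover exactly {5, 6, 7, 8, 10, 11} — 6 values for 6 variables — and 7 appears only in Bob's list, so Bob = 7.
The 5 still-open variables draw from only 5 values {5, 6, 8, 10, 11}, so each is used; only Mona can be 11, hence Mona = 11.

Mona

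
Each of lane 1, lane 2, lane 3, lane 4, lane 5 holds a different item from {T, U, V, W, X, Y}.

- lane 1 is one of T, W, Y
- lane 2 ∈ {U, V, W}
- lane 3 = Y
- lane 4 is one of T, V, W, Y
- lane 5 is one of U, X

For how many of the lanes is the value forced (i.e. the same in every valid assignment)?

1

lane 3 must be Y (only option left). Strike Y from lane 1, lane 4.
Determined: lane 3=Y. The other lanes each still have more than one consistent value. That makes 1.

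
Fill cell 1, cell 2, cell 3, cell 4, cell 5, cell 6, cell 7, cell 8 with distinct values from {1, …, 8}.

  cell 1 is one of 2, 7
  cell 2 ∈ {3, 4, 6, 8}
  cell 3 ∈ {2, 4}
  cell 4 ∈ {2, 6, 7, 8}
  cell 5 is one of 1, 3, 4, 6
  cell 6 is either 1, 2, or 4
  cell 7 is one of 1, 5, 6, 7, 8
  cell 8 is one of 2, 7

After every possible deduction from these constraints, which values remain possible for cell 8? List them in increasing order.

2, 7

The 8 variables together cover exactly {1, 2, 3, 4, 5, 6, 7, 8} — 8 values for 8 variables — and 5 appears only in cell 7's list, so cell 7 = 5.
cell 1 and cell 8 between them cover only {2, 7} — a naked pair. Remove those values from cell 3, cell 4, cell 6.
That leaves cell 3 = 4. Eliminate 4 elsewhere: cell 2, cell 5, cell 6.
That leaves cell 6 = 1. Eliminate 1 elsewhere: cell 5.
No further eliminations apply; cell 8 can still be any of 2, 7.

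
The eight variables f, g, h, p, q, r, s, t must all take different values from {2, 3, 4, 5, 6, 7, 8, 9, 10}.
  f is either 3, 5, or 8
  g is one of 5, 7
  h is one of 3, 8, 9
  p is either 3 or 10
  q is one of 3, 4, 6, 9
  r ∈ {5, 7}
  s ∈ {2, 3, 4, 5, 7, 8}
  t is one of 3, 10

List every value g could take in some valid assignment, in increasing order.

g and r share exactly the 2 values {5, 7}; by pigeonhole those values go to them, so strike 5, 7 from f, s.
p and t share exactly the 2 values {3, 10}; by pigeonhole those values go to them, so strike 3, 10 from f, h, q, s.
f must be 8 (only option left). Remove 8 from h, s.
That leaves h = 9. Strike 9 from q.
No further eliminations apply; g can still be any of 5, 7.

5, 7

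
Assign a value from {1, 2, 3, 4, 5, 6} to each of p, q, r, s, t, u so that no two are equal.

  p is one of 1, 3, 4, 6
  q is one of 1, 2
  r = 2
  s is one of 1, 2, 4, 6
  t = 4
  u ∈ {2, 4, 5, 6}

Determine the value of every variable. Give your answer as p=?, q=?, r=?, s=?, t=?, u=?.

p=3, q=1, r=2, s=6, t=4, u=5

r has just one choice, so r = 2. Strike 2 from q, s, u.
t must be 4 (only option left). Strike 4 from p, s, u.
q must be 1 (only option left). Remove 1 from p, s.
That leaves s = 6. Strike 6 from p, u.
u has just one choice, so u = 5.
p's domain is down to {3}, so p = 3.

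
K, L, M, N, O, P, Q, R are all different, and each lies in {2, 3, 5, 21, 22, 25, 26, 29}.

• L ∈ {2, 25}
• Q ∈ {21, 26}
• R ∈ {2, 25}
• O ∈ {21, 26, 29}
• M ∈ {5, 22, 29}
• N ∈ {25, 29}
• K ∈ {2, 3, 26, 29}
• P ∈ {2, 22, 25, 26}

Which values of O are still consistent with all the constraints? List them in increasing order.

The 8 variables together cover exactly {2, 3, 5, 21, 22, 25, 26, 29} — 8 values for 8 variables — and 3 appears only in K's list, so K = 3.
The 7 still-open variables draw from only 7 values {2, 5, 21, 22, 25, 26, 29}, so each is used; only M can be 5, hence M = 5.
The 6 still-open variables draw from only 6 values {2, 21, 22, 25, 26, 29}, so each is used; only P can be 22, hence P = 22.
L and R between them cover only {2, 25} — a naked pair. Remove those values from N.
That leaves N = 29. So O can't be 29.
No further eliminations apply; O can still be any of 21, 26.

21, 26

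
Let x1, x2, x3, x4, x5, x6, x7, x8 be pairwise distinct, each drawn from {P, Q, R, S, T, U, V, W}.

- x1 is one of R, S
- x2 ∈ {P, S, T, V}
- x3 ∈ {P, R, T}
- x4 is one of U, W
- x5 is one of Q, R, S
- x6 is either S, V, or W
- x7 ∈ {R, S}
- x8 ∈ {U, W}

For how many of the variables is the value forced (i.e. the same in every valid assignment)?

2

The 8 variables together cover exactly {P, Q, R, S, T, U, V, W} — 8 values for 8 variables — and Q appears only in x5's list, so x5 = Q.
x1 and x7 share exactly the 2 values {R, S}; by pigeonhole those values go to them, so strike R, S from x2, x3, x6.
x4 and x8 between them cover only {U, W} — a naked pair. Remove those values from x6.
x6 must be V (only option left). Strike V from x2.
Determined: x5=Q, x6=V. The other variables each still have more than one consistent value. That makes 2.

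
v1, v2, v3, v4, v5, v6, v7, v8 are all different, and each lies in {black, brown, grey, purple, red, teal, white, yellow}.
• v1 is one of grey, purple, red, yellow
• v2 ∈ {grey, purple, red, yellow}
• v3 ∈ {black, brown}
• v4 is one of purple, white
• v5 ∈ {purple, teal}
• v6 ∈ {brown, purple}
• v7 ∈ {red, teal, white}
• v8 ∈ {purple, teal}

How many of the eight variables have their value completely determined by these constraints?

The 8 variables together cover exactly {black, brown, grey, purple, red, teal, white, yellow} — 8 values for 8 variables — and black appears only in v3's list, so v3 = black.
Among the 7 still-open variables, brown fits only v6 (and all 7 values in {brown, grey, purple, red, teal, white, yellow} must be used), so v6 = brown.
v5 and v8 share exactly the 2 values {purple, teal}; by pigeonhole those values go to them, so strike purple, teal from v1, v2, v4, v7.
That leaves v4 = white. Strike white from v7.
v7 must be red (only option left). Remove red from v1, v2.
Determined: v3=black, v4=white, v6=brown, v7=red. The other variables each still have more than one consistent value. That makes 4.

4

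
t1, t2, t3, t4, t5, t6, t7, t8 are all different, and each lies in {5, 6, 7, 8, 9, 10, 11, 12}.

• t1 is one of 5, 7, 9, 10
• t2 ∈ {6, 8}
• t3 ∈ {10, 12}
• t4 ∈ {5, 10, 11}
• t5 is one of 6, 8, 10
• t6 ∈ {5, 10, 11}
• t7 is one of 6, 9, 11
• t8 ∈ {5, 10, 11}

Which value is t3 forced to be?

The 8 variables together cover exactly {5, 6, 7, 8, 9, 10, 11, 12} — 8 values for 8 variables — and 7 appears only in t1's list, so t1 = 7.
The 7 still-open variables together cover exactly {5, 6, 8, 9, 10, 11, 12} — 7 values for 7 variables — and 9 appears only in t7's list, so t7 = 9.
Among the 6 still-open variables, 12 fits only t3 (and all 6 values in {5, 6, 8, 10, 11, 12} must be used), so t3 = 12.

12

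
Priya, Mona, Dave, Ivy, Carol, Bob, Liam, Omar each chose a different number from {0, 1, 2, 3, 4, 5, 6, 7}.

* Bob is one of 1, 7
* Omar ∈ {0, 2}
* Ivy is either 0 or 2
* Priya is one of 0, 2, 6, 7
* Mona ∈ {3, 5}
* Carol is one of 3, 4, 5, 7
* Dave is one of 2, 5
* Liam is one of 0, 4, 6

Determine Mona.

3

Among the 8 variables, 1 fits only Bob (and all 8 values in {0, 1, 2, 3, 4, 5, 6, 7} must be used), so Bob = 1.
Ivy and Omar between them cover only {0, 2} — a naked pair. Remove those values from Priya, Dave, Liam.
Dave must be 5 (only option left). Remove 5 from Mona, Carol.
So Mona = 3.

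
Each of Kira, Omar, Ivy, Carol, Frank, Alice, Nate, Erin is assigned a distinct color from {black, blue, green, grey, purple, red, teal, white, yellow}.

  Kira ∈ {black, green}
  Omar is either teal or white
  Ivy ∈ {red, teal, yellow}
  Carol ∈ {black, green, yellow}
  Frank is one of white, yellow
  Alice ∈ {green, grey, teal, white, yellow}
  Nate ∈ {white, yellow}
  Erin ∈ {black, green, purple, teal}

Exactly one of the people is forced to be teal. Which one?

The 8 variables draw from only 8 values {black, green, grey, purple, red, teal, white, yellow}, so each is used; only Alice can be grey, hence Alice = grey.
The 7 still-open variables together cover exactly {black, green, purple, red, teal, white, yellow} — 7 values for 7 variables — and purple appears only in Erin's list, so Erin = purple.
The 6 still-open variables draw from only 6 values {black, green, red, teal, white, yellow}, so each is used; only Ivy can be red, hence Ivy = red.
Among the 5 still-open variables, teal fits only Omar (and all 5 values in {black, green, teal, white, yellow} must be used), so Omar = teal.

Omar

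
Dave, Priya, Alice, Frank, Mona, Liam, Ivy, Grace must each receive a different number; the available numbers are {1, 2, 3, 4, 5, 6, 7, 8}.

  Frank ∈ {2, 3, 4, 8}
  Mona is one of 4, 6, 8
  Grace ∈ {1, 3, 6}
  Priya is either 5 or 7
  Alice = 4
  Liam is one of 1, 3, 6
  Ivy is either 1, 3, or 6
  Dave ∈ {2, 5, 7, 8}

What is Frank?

2

Alice has just one choice, so Alice = 4. Strike 4 from Frank, Mona.
Liam, Ivy, Grace share exactly the 3 values {1, 3, 6}; by pigeonhole those values go to them, so strike 1, 3, 6 from Frank, Mona.
Mona's domain is down to {8}, so Mona = 8. Eliminate 8 elsewhere: Dave, Frank.
So Frank = 2.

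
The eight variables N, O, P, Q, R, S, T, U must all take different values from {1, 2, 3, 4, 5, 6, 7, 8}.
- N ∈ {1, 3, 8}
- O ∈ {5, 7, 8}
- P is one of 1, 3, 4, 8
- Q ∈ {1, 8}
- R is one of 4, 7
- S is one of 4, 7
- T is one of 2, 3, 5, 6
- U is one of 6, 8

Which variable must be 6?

The 8 variables draw from only 8 values {1, 2, 3, 4, 5, 6, 7, 8}, so each is used; only T can be 2, hence T = 2.
The 7 still-open variables together cover exactly {1, 3, 4, 5, 6, 7, 8} — 7 values for 7 variables — and 5 appears only in O's list, so O = 5.
The 6 still-open variables together cover exactly {1, 3, 4, 6, 7, 8} — 6 values for 6 variables — and 6 appears only in U's list, so U = 6.

U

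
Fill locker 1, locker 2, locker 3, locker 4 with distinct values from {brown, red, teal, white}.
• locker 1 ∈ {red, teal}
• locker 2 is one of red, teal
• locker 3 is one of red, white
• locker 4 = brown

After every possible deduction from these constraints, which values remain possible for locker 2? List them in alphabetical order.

red, teal

locker 4's domain is down to {brown}, so locker 4 = brown.
The 3 still-open variables draw from only 3 values {red, teal, white}, so each is used; only locker 3 can be white, hence locker 3 = white.
No further eliminations apply; locker 2 can still be any of red, teal.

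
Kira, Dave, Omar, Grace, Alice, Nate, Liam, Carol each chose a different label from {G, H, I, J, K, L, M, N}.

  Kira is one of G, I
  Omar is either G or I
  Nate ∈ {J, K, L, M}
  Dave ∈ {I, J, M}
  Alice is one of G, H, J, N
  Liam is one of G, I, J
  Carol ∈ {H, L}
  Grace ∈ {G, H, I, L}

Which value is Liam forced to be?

Among the 8 variables, K fits only Nate (and all 8 values in {G, H, I, J, K, L, M, N} must be used), so Nate = K.
The 7 still-open variables draw from only 7 values {G, H, I, J, L, M, N}, so each is used; only Dave can be M, hence Dave = M.
The 6 still-open variables draw from only 6 values {G, H, I, J, L, N}, so each is used; only Alice can be N, hence Alice = N.
The 5 still-open variables draw from only 5 values {G, H, I, J, L}, so each is used; only Liam can be J, hence Liam = J.

J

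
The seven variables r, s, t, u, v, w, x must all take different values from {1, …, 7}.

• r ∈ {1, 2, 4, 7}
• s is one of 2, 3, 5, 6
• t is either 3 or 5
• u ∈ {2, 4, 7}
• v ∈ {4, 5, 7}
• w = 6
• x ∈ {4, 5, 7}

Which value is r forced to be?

1

w must be 6 (only option left). Strike 6 from s.
The 6 still-open variables together cover exactly {1, 2, 3, 4, 5, 7} — 6 values for 6 variables — and 1 appears only in r's list, so r = 1.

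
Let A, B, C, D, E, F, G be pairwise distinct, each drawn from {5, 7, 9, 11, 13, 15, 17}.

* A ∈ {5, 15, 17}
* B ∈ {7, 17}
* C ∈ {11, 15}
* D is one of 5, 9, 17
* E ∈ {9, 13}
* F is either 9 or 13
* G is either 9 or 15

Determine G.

Among the 7 variables, 7 fits only B (and all 7 values in {5, 7, 9, 11, 13, 15, 17} must be used), so B = 7.
Among the 6 still-open variables, 11 fits only C (and all 6 values in {5, 9, 11, 13, 15, 17} must be used), so C = 11.
E and F share exactly the 2 values {9, 13}; by pigeonhole those values go to them, so strike 9, 13 from D, G.
So G = 15.

15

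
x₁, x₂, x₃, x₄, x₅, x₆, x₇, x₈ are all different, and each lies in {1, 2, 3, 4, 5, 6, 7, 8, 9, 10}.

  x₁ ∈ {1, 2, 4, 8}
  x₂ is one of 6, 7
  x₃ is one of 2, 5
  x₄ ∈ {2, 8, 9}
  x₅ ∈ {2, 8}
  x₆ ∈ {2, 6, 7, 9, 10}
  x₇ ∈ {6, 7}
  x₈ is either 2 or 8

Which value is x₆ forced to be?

The 2 variables x₂ and x₇ are confined to {6, 7}, which locks those values in; drop them from x₆.
x₅ and x₈ share exactly the 2 values {2, 8}; by pigeonhole those values go to them, so strike 2, 8 from x₁, x₃, x₄, x₆.
That leaves x₃ = 5.
That leaves x₄ = 9. So x₆ can't be 9.
So x₆ = 10.

10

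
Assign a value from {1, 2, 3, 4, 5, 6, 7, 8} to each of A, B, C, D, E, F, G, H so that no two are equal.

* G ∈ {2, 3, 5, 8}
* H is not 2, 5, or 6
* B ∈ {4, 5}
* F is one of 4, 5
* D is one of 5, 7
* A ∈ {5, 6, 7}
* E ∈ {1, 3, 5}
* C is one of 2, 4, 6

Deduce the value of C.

B and F share exactly the 2 values {4, 5}; by pigeonhole those values go to them, so strike 4, 5 from A, C, D, E, G, H.
That leaves D = 7. Eliminate 7 elsewhere: A, H.
A must be 6 (only option left). Remove 6 from C.
So C = 2.

2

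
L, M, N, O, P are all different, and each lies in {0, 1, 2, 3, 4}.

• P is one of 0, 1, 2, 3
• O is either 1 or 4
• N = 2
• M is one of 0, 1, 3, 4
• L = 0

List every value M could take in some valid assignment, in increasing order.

L has just one choice, so L = 0. So M, P can't be 0.
N must be 2 (only option left). Strike 2 from P.
No further eliminations apply; M can still be any of 1, 3, 4.

1, 3, 4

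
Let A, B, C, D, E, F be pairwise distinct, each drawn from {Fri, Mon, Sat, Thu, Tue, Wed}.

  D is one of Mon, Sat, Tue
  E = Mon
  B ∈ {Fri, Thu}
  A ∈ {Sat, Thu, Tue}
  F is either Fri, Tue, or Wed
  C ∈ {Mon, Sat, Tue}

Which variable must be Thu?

A

E has just one choice, so E = Mon. Remove Mon from C, D.
The 5 still-open variables draw from only 5 values {Fri, Sat, Thu, Tue, Wed}, so each is used; only F can be Wed, hence F = Wed.
Among the 4 still-open variables, Fri fits only B (and all 4 values in {Fri, Sat, Thu, Tue} must be used), so B = Fri.
The 3 still-open variables draw from only 3 values {Sat, Thu, Tue}, so each is used; only A can be Thu, hence A = Thu.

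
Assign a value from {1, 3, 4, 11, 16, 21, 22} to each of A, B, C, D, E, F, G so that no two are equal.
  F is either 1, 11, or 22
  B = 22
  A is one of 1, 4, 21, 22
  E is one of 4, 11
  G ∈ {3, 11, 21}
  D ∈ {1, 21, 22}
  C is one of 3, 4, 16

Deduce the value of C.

16

B must be 22 (only option left). Strike 22 from A, D, F.
The 6 still-open variables together cover exactly {1, 3, 4, 11, 16, 21} — 6 values for 6 variables — and 16 appears only in C's list, so C = 16.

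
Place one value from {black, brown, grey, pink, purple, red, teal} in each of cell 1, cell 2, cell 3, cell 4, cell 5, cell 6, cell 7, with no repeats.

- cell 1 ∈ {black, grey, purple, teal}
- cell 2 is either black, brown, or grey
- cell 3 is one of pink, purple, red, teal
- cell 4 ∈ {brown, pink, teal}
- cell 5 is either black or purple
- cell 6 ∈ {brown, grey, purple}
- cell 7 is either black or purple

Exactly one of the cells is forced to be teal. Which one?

cell 1

The 7 variables draw from only 7 values {black, brown, grey, pink, purple, red, teal}, so each is used; only cell 3 can be red, hence cell 3 = red.
Among the 6 still-open variables, pink fits only cell 4 (and all 6 values in {black, brown, grey, pink, purple, teal} must be used), so cell 4 = pink.
The 5 still-open variables draw from only 5 values {black, brown, grey, purple, teal}, so each is used; only cell 1 can be teal, hence cell 1 = teal.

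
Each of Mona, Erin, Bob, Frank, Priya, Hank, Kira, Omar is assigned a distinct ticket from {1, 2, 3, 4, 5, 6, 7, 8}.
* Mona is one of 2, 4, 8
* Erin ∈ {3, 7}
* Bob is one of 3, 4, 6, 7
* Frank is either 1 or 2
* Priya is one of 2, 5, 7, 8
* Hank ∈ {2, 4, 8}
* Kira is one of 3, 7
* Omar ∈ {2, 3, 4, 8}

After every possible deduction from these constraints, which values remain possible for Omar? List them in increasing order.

2, 4, 8

Among the 8 variables, 1 fits only Frank (and all 8 values in {1, 2, 3, 4, 5, 6, 7, 8} must be used), so Frank = 1.
Among the 7 still-open variables, 5 fits only Priya (and all 7 values in {2, 3, 4, 5, 6, 7, 8} must be used), so Priya = 5.
The 6 still-open variables together cover exactly {2, 3, 4, 6, 7, 8} — 6 values for 6 variables — and 6 appears only in Bob's list, so Bob = 6.
Erin and Kira between them cover only {3, 7} — a naked pair. Remove those values from Omar.
No further eliminations apply; Omar can still be any of 2, 4, 8.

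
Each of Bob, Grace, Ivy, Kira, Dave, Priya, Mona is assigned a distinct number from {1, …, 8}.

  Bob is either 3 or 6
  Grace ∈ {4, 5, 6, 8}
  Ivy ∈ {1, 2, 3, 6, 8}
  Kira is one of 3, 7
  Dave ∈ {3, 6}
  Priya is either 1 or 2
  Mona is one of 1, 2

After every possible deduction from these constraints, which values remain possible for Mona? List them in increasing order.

The 2 variables Bob and Dave are confined to {3, 6}, which locks those values in; drop them from Grace, Ivy, Kira.
Kira has just one choice, so Kira = 7.
Priya and Mona share exactly the 2 values {1, 2}; by pigeonhole those values go to them, so strike 1, 2 from Ivy.
Ivy has just one choice, so Ivy = 8. So Grace can't be 8.
No further eliminations apply; Mona can still be any of 1, 2.

1, 2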